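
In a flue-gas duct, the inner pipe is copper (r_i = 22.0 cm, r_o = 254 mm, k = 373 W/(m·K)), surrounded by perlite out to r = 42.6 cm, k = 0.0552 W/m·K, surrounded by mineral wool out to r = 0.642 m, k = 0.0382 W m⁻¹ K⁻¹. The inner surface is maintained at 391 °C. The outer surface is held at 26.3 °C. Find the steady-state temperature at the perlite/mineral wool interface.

T = 221 °C

Treat each layer as a resistance in series:
  R'_copper = ln(0.254/0.220)/(2πk) = 0.1437/(2π·373) = 6.132×10^-5 m·K/W
  R'_perlite = ln(0.426/0.254)/(2πk) = 0.5171/(2π·0.0552) = 1.491 m·K/W
  R'_mineral wool = ln(0.642/0.426)/(2πk) = 0.4101/(2π·0.0382) = 1.709 m·K/W
ΣR = 6.132×10^-5 + 1.491 + 1.709 = 3.200 m·K/W
Q' = ΔT/ΣR = (391 °C − 26.3 °C)/3.200 = 114.0 W/m
From the inner boundary to the perlite/mineral wool interface, ΣR_partial = 1.491 m·K/W.
T_interface = T_in − Q'·ΣR_partial = 391 °C − (114.0)(1.491) = 221 °C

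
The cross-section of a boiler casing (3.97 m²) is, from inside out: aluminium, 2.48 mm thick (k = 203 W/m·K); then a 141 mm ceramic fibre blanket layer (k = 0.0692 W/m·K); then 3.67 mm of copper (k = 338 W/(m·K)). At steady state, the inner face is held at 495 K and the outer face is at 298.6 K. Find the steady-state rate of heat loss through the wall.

Q = 383 W

Treat each layer as a resistance in series:
  R_aluminium = L/(kA) = 0.00248/(203·3.97) = 3.077×10^-6 K/W
  R_ceramic fibre blanket = L/(kA) = 0.141/(0.0692·3.97) = 0.5132 K/W
  R_copper = L/(kA) = 0.00367/(338·3.97) = 2.735×10^-6 K/W
ΣR = 3.077×10^-6 + 0.5132 + 2.735×10^-6 = 0.5132 K/W
Q = ΔT/ΣR = (495 K − 298.6 K)/0.5132 = 383 W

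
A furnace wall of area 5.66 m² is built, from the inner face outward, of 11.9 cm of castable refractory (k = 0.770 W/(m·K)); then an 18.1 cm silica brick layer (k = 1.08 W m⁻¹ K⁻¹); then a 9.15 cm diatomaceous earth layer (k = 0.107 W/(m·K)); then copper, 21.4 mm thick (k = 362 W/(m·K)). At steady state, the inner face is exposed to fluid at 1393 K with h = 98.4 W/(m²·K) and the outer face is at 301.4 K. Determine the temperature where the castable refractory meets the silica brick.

Treat each layer as a resistance in series:
  R_conv,in = 1/(hA) = 1/(98.4·5.66) = 0.001796 K/W
  R_castable refractory = L/(kA) = 0.119/(0.770·5.66) = 0.02730 K/W
  R_silica brick = L/(kA) = 0.181/(1.08·5.66) = 0.02961 K/W
  R_diatomaceous earth = L/(kA) = 0.0915/(0.107·5.66) = 0.1511 K/W
  R_copper = L/(kA) = 0.0214/(362·5.66) = 1.044×10^-5 K/W
ΣR = 0.001796 + 0.02730 + 0.02961 + 0.1511 + 1.044×10^-5 = 0.2098 K/W
Q = ΔT/ΣR = (1393 K − 301.4 K)/0.2098 = 5203 W
From the inner boundary to the castable refractory/silica brick interface, ΣR_partial = 0.02910 K/W.
T_interface = T_in − Q·ΣR_partial = 1393 K − (5203)(0.02910) = 1242 K

T = 1242 K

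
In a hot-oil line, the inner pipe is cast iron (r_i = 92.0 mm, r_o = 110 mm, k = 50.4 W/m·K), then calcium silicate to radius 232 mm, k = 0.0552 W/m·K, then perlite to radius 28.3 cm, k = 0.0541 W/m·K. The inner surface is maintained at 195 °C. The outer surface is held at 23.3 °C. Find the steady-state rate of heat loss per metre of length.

Series thermal resistances, inner to outer:
  R'_cast iron = ln(0.110/0.0920)/(2πk) = 0.1787/(2π·50.4) = 5.643×10^-4 m·K/W
  R'_calcium silicate = ln(0.232/0.110)/(2πk) = 0.7463/(2π·0.0552) = 2.152 m·K/W
  R'_perlite = ln(0.283/0.232)/(2πk) = 0.1987/(2π·0.0541) = 0.5846 m·K/W
ΣR = 5.643×10^-4 + 2.152 + 0.5846 = 2.737 m·K/W
Q' = ΔT/ΣR = (195 °C − 23.3 °C)/2.737 = 62.7 W/m

Q' = 62.7 W/m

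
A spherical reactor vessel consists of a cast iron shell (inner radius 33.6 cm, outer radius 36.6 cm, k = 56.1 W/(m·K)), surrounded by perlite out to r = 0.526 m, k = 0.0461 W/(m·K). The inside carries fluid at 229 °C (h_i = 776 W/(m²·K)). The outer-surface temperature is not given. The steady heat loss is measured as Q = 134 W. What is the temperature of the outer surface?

Sum the resistances:
  R_conv,in = 1/(4πr²h) = 1/(4π·0.336²·776) = 9.083×10^-4 K/W
  R_cast iron = (1/0.336 − 1/0.366)/(4πk) = 0.2440/(4π·56.1) = 3.460×10^-4 K/W
  R_perlite = (1/0.366 − 1/0.526)/(4πk) = 0.8311/(4π·0.0461) = 1.435 K/W
ΣR = 1.436 K/W
ΔT = Q·ΣR = 134 × 1.436 = 192.4 K
Heat flows outward, so T_out = T_in − ΔT = 229 − 192.4 = 36.6 °C

T_out = 36.6 °C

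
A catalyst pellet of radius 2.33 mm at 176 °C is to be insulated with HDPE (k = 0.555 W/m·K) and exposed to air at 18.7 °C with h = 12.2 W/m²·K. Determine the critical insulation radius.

r_cr = 9.10 cm

For a sphere, r_cr = 2k_ins/h = 2·0.555/12.2 = 0.0910 m = 9.10 cm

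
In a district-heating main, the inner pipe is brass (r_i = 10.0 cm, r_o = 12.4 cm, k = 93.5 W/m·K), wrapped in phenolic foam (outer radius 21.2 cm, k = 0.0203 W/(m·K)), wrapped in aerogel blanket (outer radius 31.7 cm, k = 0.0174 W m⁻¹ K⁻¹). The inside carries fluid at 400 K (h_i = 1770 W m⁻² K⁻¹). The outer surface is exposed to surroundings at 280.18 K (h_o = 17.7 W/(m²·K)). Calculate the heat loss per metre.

Series thermal resistances, inner to outer:
  R'_conv,in = 1/(2πr h) = 1/(2π·0.100·1770) = 8.992×10^-4 m·K/W
  R'_brass = ln(0.124/0.100)/(2πk) = 0.2151/(2π·93.5) = 3.662×10^-4 m·K/W
  R'_phenolic foam = ln(0.212/0.124)/(2πk) = 0.5363/(2π·0.0203) = 4.205 m·K/W
  R'_aerogel blanket = ln(0.317/0.212)/(2πk) = 0.4023/(2π·0.0174) = 3.680 m·K/W
  R'_conv,out = 1/(2πr h) = 1/(2π·0.317·17.7) = 0.02837 m·K/W
ΣR = 8.992×10^-4 + 3.662×10^-4 + 4.205 + 3.680 + 0.02837 = 7.915 m·K/W
Q' = ΔT/ΣR = (400 K − 280.18 K)/7.915 = 15.1 W/m

Q' = 15.1 W/m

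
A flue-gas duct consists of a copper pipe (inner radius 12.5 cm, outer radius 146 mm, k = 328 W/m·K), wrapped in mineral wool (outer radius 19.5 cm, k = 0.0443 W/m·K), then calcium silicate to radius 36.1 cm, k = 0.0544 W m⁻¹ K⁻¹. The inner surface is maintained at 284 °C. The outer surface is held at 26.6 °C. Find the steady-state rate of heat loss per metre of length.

Resistance network (inner→outer):
  R'_copper = ln(0.146/0.125)/(2πk) = 0.1553/(2π·328) = 7.535×10^-5 m·K/W
  R'_mineral wool = ln(0.195/0.146)/(2πk) = 0.2894/(2π·0.0443) = 1.040 m·K/W
  R'_calcium silicate = ln(0.361/0.195)/(2πk) = 0.6159/(2π·0.0544) = 1.802 m·K/W
ΣR = 7.535×10^-5 + 1.040 + 1.802 = 2.842 m·K/W
Q' = ΔT/ΣR = (284 °C − 26.6 °C)/2.842 = 90.6 W/m

Q' = 90.6 W/m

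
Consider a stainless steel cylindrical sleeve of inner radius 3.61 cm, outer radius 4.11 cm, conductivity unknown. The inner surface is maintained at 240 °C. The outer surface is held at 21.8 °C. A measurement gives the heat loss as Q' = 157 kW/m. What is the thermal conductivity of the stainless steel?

ΣR = ΔT/Q' = |240 − 21.8|/1.57×10^5 = 0.001390 m·K/W
ln(r₂/r₁)/(2πk) = 0.001390 ⇒ k = 0.1297/(2π·0.001390) = 14.9 W/m·K

k = 14.9 W/m·K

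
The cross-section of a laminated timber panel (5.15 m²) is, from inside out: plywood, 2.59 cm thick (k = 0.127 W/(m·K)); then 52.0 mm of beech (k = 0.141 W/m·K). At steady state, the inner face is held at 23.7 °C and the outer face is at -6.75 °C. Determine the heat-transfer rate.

Treat each layer as a resistance in series:
  R_plywood = L/(kA) = 0.0259/(0.127·5.15) = 0.03960 K/W
  R_beech = L/(kA) = 0.0520/(0.141·5.15) = 0.07161 K/W
ΣR = 0.03960 + 0.07161 = 0.1112 K/W
Q = ΔT/ΣR = (23.7 °C − -6.75 °C)/0.1112 = 274 W

Q = 274 W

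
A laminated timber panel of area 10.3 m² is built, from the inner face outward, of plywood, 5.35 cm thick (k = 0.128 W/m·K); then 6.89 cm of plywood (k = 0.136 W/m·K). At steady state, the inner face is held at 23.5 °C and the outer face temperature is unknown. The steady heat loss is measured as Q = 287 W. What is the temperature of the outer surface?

T_out = -2.26 °C

Series resistances:
  R_plywood = L/(kA) = 0.0535/(0.128·10.3) = 0.04058 K/W
  R_plywood = L/(kA) = 0.0689/(0.136·10.3) = 0.04919 K/W
ΣR = 0.08977 K/W
ΔT = Q·ΣR = 287 × 0.08977 = 25.76 K
Heat flows outward, so T_out = T_in − ΔT = 23.5 − 25.76 = -2.26 °C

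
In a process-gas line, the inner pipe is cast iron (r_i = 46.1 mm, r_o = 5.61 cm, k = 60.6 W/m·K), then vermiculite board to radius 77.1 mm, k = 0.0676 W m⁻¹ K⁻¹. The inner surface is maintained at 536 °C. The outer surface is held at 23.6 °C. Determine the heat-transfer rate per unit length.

Series thermal resistances, inner to outer:
  R'_cast iron = ln(0.0561/0.0461)/(2πk) = 0.1963/(2π·60.6) = 5.156×10^-4 m·K/W
  R'_vermiculite board = ln(0.0771/0.0561)/(2πk) = 0.3180/(2π·0.0676) = 0.7486 m·K/W
ΣR = 5.156×10^-4 + 0.7486 = 0.7491 m·K/W
Q' = ΔT/ΣR = (536 °C − 23.6 °C)/0.7491 = 684 W/m

Q' = 684 W/m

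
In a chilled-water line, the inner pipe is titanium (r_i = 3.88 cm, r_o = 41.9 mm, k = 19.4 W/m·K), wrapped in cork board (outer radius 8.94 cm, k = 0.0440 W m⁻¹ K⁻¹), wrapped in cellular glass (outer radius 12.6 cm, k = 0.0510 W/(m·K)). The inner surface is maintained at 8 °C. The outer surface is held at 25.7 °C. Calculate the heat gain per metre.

Q' = 4.64 W/m

Resistance network (inner→outer):
  R'_titanium = ln(0.0419/0.0388)/(2πk) = 0.07687/(2π·19.4) = 6.306×10^-4 m·K/W
  R'_cork board = ln(0.0894/0.0419)/(2πk) = 0.7578/(2π·0.0440) = 2.741 m·K/W
  R'_cellular glass = ln(0.126/0.0894)/(2πk) = 0.3432/(2π·0.0510) = 1.071 m·K/W
ΣR = 6.306×10^-4 + 2.741 + 1.071 = 3.813 m·K/W
Q' = ΔT/ΣR = (8 °C − 25.7 °C)/3.813 = -4.64 W/m
(Negative Q' ⇒ heat flows inward; heat gain = 4.64 W/m.)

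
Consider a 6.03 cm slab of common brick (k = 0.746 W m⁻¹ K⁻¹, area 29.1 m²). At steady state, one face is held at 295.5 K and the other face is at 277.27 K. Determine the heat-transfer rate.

Q = 6.56 kW

Q = kA·ΔT/L = 0.746 × 29.1 × |295.5 K − 277.27 K| / 0.0603 = 6560 W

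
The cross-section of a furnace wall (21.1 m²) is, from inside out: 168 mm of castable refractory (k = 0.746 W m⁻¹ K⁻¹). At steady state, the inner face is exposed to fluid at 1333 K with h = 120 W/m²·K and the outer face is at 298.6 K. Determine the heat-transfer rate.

Series thermal resistances, inner to outer:
  R_conv,in = 1/(hA) = 1/(120·21.1) = 3.949×10^-4 K/W
  R_castable refractory = L/(kA) = 0.168/(0.746·21.1) = 0.01067 K/W
ΣR = 3.949×10^-4 + 0.01067 = 0.01106 K/W
Q = ΔT/ΣR = (1333 K − 298.6 K)/0.01106 = 93500 W

Q = 93.5 kW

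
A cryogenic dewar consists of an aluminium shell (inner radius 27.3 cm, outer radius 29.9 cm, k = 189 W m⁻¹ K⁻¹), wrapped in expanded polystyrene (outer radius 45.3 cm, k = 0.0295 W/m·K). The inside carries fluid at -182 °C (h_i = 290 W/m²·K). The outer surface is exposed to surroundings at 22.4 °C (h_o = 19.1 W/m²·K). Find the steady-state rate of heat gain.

Q = 66.1 W

Treat each layer as a resistance in series:
  R_conv,in = 1/(4πr²h) = 1/(4π·0.273²·290) = 0.003682 K/W
  R_aluminium = (1/0.273 − 1/0.299)/(4πk) = 0.3185/(4π·189) = 1.341×10^-4 K/W
  R_expanded polystyrene = (1/0.299 − 1/0.453)/(4πk) = 1.137/(4π·0.0295) = 3.067 K/W
  R_conv,out = 1/(4πr²h) = 1/(4π·0.453²·19.1) = 0.02030 K/W
ΣR = 0.003682 + 1.341×10^-4 + 3.067 + 0.02030 = 3.091 K/W
Q = ΔT/ΣR = (-182 °C − 22.4 °C)/3.091 = -66.1 W
(Negative Q ⇒ heat flows inward; heat gain = 66.1 W.)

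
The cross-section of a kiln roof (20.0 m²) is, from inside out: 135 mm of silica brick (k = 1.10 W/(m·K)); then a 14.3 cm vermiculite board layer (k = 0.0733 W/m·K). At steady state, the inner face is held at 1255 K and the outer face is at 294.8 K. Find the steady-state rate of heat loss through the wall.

Q = 9260 W

Treat each layer as a resistance in series:
  R_silica brick = L/(kA) = 0.135/(1.10·20.0) = 0.006136 K/W
  R_vermiculite board = L/(kA) = 0.143/(0.0733·20.0) = 0.09754 K/W
ΣR = 0.006136 + 0.09754 = 0.1037 K/W
Q = ΔT/ΣR = (1255 K − 294.8 K)/0.1037 = 9260 W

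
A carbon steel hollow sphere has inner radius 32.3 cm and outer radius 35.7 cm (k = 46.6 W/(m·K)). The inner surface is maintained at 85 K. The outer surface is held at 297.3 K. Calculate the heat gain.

Q = 422 kW

Q = 4πk·ΔT/(1/r₁ − 1/r₂) = 4π × 46.6 × 212.3 / (1/0.323 − 1/0.357) = 4.22×10^5 W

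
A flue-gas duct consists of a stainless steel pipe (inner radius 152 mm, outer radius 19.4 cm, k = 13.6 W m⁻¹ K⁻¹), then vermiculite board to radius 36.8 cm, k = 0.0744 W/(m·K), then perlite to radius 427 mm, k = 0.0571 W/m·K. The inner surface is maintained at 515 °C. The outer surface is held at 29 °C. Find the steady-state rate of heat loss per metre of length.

Series thermal resistances, inner to outer:
  R'_stainless steel = ln(0.194/0.152)/(2πk) = 0.2440/(2π·13.6) = 0.002855 m·K/W
  R'_vermiculite board = ln(0.368/0.194)/(2πk) = 0.6402/(2π·0.0744) = 1.370 m·K/W
  R'_perlite = ln(0.427/0.368)/(2πk) = 0.1487/(2π·0.0571) = 0.4145 m·K/W
ΣR = 0.002855 + 1.370 + 0.4145 = 1.787 m·K/W
Q' = ΔT/ΣR = (515 °C − 29 °C)/1.787 = 272 W/m

Q' = 272 W/m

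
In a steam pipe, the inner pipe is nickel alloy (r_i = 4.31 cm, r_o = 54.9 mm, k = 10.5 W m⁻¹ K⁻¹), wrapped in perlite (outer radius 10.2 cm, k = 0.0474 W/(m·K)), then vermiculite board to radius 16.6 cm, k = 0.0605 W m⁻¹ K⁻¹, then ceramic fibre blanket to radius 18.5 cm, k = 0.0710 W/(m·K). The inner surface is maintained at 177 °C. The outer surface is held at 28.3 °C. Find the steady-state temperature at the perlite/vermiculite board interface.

Treat each layer as a resistance in series:
  R'_nickel alloy = ln(0.0549/0.0431)/(2πk) = 0.2420/(2π·10.5) = 0.003668 m·K/W
  R'_perlite = ln(0.102/0.0549)/(2πk) = 0.6195/(2π·0.0474) = 2.080 m·K/W
  R'_vermiculite board = ln(0.166/0.102)/(2πk) = 0.4870/(2π·0.0605) = 1.281 m·K/W
  R'_ceramic fibre blanket = ln(0.185/0.166)/(2πk) = 0.1084/(2π·0.0710) = 0.2429 m·K/W
ΣR = 0.003668 + 2.080 + 1.281 + 0.2429 = 3.608 m·K/W
Q' = ΔT/ΣR = (177 °C − 28.3 °C)/3.608 = 41.21 W/m
From the inner boundary to the perlite/vermiculite board interface, ΣR_partial = 2.084 m·K/W.
T_interface = T_in − Q'·ΣR_partial = 177 °C − (41.21)(2.084) = 91.1 °C

T = 91.1 °C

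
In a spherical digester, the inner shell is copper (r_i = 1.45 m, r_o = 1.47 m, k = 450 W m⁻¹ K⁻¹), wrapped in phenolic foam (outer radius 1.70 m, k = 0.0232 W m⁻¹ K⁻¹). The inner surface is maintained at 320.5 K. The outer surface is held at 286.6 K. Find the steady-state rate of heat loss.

Treat each layer as a resistance in series:
  R_copper = (1/1.45 − 1/1.47)/(4πk) = 0.009383/(4π·450) = 1.659×10^-6 K/W
  R_phenolic foam = (1/1.47 − 1/1.70)/(4πk) = 0.09204/(4π·0.0232) = 0.3157 K/W
ΣR = 1.659×10^-6 + 0.3157 = 0.3157 K/W
Q = ΔT/ΣR = (320.5 K − 286.6 K)/0.3157 = 107 W

Q = 107 W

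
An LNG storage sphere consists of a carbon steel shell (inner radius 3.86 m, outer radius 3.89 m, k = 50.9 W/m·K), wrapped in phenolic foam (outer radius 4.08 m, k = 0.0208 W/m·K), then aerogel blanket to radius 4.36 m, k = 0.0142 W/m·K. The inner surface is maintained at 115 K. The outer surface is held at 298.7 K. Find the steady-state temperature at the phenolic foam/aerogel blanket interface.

Resistance network (inner→outer):
  R_carbon steel = (1/3.86 − 1/3.89)/(4πk) = 0.001998/(4π·50.9) = 3.124×10^-6 K/W
  R_phenolic foam = (1/3.89 − 1/4.08)/(4πk) = 0.01197/(4π·0.0208) = 0.04580 K/W
  R_aerogel blanket = (1/4.08 − 1/4.36)/(4πk) = 0.01574/(4π·0.0142) = 0.08821 K/W
ΣR = 3.124×10^-6 + 0.04580 + 0.08821 = 0.1340 K/W
Q = ΔT/ΣR = (115 K − 298.7 K)/0.1340 = -1371 W
From the inner boundary to the phenolic foam/aerogel blanket interface, ΣR_partial = 0.04580 K/W.
T_interface = T_in − Q·ΣR_partial = 115 K − (-1371)(0.04580) = 177.8 K

T = 177.8 K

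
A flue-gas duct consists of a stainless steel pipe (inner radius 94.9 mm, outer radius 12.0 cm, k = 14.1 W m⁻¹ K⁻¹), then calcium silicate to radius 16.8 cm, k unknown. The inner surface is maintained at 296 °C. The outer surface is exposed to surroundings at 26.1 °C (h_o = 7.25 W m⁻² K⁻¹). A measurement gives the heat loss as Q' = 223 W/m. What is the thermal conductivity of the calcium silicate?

k = 0.0497 W/m·K

ΣR = ΔT/Q' = |296 − 26.1|/223 = 1.210 m·K/W
Known resistances:
  R'_stainless steel = ln(0.120/0.0949)/(2πk) = 0.2347/(2π·14.1) = 0.002649 m·K/W
  R'_conv,out = 1/(2πr h) = 1/(2π·0.168·7.25) = 0.1307 m·K/W
R_calcium silicate = ΣR − ΣR_known = 1.210 − 0.1333 = 1.077 m·K/W
ln(r₂/r₁)/(2πk) = 1.077 ⇒ k = 0.3365/(2π·1.077) = 0.0497 W/m·K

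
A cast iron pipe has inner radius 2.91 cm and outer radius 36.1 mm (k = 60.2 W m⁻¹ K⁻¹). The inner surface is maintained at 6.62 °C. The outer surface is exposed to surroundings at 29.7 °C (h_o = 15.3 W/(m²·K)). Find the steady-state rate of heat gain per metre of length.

Treat each layer as a resistance in series:
  R'_cast iron = ln(0.0361/0.0291)/(2πk) = 0.2156/(2π·60.2) = 5.699×10^-4 m·K/W
  R'_conv,out = 1/(2πr h) = 1/(2π·0.0361·15.3) = 0.2882 m·K/W
ΣR = 5.699×10^-4 + 0.2882 = 0.2888 m·K/W
Q' = ΔT/ΣR = (6.62 °C − 29.7 °C)/0.2888 = -79.9 W/m
(Negative Q' ⇒ heat flows inward; heat gain = 79.9 W/m.)

Q' = 79.9 W/m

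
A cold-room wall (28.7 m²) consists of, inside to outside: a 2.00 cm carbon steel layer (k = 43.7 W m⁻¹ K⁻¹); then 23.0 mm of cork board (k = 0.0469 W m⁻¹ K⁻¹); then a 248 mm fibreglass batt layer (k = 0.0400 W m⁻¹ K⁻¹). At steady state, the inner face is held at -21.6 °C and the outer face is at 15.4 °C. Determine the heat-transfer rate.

Q = 159 W

Treat each layer as a resistance in series:
  R_carbon steel = L/(kA) = 0.0200/(43.7·28.7) = 1.595×10^-5 K/W
  R_cork board = L/(kA) = 0.0230/(0.0469·28.7) = 0.01709 K/W
  R_fibreglass batt = L/(kA) = 0.248/(0.0400·28.7) = 0.2160 K/W
ΣR = 1.595×10^-5 + 0.01709 + 0.2160 = 0.2331 K/W
Q = ΔT/ΣR = (-21.6 °C − 15.4 °C)/0.2331 = -159 W
(Negative Q ⇒ heat flows inward; heat gain = 159 W.)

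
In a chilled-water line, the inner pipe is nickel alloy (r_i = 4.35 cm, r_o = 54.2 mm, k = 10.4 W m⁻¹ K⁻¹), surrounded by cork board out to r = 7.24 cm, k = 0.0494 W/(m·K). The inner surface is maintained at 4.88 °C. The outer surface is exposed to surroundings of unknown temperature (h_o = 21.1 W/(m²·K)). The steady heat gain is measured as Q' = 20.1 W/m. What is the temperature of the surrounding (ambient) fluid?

Sum the resistances:
  R'_nickel alloy = ln(0.0542/0.0435)/(2πk) = 0.2199/(2π·10.4) = 0.003366 m·K/W
  R'_cork board = ln(0.0724/0.0542)/(2πk) = 0.2895/(2π·0.0494) = 0.9328 m·K/W
  R'_conv,out = 1/(2πr h) = 1/(2π·0.0724·21.1) = 0.1042 m·K/W
ΣR = 1.040 m·K/W
ΔT = Q'·ΣR = 20.1 × 1.040 = 20.90 K
Heat flows inward, so T_out = T_in + ΔT = 4.88 + 20.90 = 25.8 °C

T_out = 25.8 °C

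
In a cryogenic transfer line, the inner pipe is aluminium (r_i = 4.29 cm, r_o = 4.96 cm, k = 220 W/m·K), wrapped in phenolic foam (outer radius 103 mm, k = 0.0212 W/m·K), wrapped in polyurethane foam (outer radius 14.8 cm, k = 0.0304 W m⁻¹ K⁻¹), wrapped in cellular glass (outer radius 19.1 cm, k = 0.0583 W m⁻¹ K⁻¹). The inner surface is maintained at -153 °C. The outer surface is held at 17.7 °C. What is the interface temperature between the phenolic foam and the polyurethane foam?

T = -37.1 °C

Resistance network (inner→outer):
  R'_aluminium = ln(0.0496/0.0429)/(2πk) = 0.1451/(2π·220) = 1.050×10^-4 m·K/W
  R'_phenolic foam = ln(0.103/0.0496)/(2πk) = 0.7307/(2π·0.0212) = 5.486 m·K/W
  R'_polyurethane foam = ln(0.148/0.103)/(2πk) = 0.3625/(2π·0.0304) = 1.898 m·K/W
  R'_cellular glass = ln(0.191/0.148)/(2πk) = 0.2551/(2π·0.0583) = 0.6963 m·K/W
ΣR = 1.050×10^-4 + 5.486 + 1.898 + 0.6963 = 8.080 m·K/W
Q' = ΔT/ΣR = (-153 °C − 17.7 °C)/8.080 = -21.13 W/m
From the inner boundary to the phenolic foam/polyurethane foam interface, ΣR_partial = 5.486 m·K/W.
T_interface = T_in − Q'·ΣR_partial = -153 °C − (-21.13)(5.486) = -37.1 °C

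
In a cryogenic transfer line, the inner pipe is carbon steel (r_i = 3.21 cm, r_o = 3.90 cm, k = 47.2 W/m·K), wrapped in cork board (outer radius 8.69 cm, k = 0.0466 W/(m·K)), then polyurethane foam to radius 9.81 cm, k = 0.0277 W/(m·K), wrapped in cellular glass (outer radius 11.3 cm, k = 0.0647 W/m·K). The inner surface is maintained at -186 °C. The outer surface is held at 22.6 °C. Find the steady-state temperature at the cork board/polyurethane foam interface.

Series thermal resistances, inner to outer:
  R'_carbon steel = ln(0.0390/0.0321)/(2πk) = 0.1947/(2π·47.2) = 6.565×10^-4 m·K/W
  R'_cork board = ln(0.0869/0.0390)/(2πk) = 0.8012/(2π·0.0466) = 2.736 m·K/W
  R'_polyurethane foam = ln(0.0981/0.0869)/(2πk) = 0.1212/(2π·0.0277) = 0.6965 m·K/W
  R'_cellular glass = ln(0.113/0.0981)/(2πk) = 0.1414/(2π·0.0647) = 0.3478 m·K/W
ΣR = 6.565×10^-4 + 2.736 + 0.6965 + 0.3478 = 3.781 m·K/W
Q' = ΔT/ΣR = (-186 °C − 22.6 °C)/3.781 = -55.17 W/m
From the inner boundary to the cork board/polyurethane foam interface, ΣR_partial = 2.737 m·K/W.
T_interface = T_in − Q'·ΣR_partial = -186 °C − (-55.17)(2.737) = -35.0 °C

T = -35.0 °C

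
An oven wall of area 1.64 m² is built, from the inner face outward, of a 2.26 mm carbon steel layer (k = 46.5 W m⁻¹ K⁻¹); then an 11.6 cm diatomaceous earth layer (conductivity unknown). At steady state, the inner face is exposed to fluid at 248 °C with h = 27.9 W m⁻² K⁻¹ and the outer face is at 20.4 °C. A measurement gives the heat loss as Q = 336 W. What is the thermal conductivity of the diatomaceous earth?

k = 0.108 W/m·K

ΣR = ΔT/Q = |248 − 20.4|/336 = 0.6774 K/W
Known resistances:
  R_conv,in = 1/(hA) = 1/(27.9·1.64) = 0.02186 K/W
  R_carbon steel = L/(kA) = 0.00226/(46.5·1.64) = 2.964×10^-5 K/W
R_diatomaceous earth = ΣR − ΣR_known = 0.6774 − 0.02189 = 0.6555 K/W
L/(kA) = 0.6555 ⇒ k = 0.116/(0.6555·1.64) = 0.108 W/m·K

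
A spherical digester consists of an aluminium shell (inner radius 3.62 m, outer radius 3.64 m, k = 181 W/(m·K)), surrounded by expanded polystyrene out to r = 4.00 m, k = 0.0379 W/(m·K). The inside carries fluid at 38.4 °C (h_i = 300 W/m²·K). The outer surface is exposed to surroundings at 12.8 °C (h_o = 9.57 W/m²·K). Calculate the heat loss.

Q = 488 W

Series thermal resistances, inner to outer:
  R_conv,in = 1/(4πr²h) = 1/(4π·3.62²·300) = 2.024×10^-5 K/W
  R_aluminium = (1/3.62 − 1/3.64)/(4πk) = 0.001518/(4π·181) = 6.673×10^-7 K/W
  R_expanded polystyrene = (1/3.64 − 1/4.00)/(4πk) = 0.02473/(4π·0.0379) = 0.05191 K/W
  R_conv,out = 1/(4πr²h) = 1/(4π·4.00²·9.57) = 5.197×10^-4 K/W
ΣR = 2.024×10^-5 + 6.673×10^-7 + 0.05191 + 5.197×10^-4 = 0.05245 K/W
Q = ΔT/ΣR = (38.4 °C − 12.8 °C)/0.05245 = 488 W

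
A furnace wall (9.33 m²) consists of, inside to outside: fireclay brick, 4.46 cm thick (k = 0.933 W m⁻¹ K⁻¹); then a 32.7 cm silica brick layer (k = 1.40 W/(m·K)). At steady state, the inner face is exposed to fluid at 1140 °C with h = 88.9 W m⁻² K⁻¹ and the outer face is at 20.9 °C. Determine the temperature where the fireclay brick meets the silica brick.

Resistance network (inner→outer):
  R_conv,in = 1/(hA) = 1/(88.9·9.33) = 0.001206 K/W
  R_fireclay brick = L/(kA) = 0.0446/(0.933·9.33) = 0.005124 K/W
  R_silica brick = L/(kA) = 0.327/(1.40·9.33) = 0.02503 K/W
ΣR = 0.001206 + 0.005124 + 0.02503 = 0.03136 K/W
Q = ΔT/ΣR = (1140 °C − 20.9 °C)/0.03136 = 35690 W
From the inner boundary to the fireclay brick/silica brick interface, ΣR_partial = 0.006330 K/W.
T_interface = T_in − Q·ΣR_partial = 1140 °C − (35690)(0.006330) = 914 °C

T = 914 °C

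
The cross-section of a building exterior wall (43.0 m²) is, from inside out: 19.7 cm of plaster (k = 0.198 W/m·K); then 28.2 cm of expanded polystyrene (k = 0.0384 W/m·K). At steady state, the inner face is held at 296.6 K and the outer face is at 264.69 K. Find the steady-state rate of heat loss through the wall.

Series thermal resistances, inner to outer:
  R_plaster = L/(kA) = 0.197/(0.198·43.0) = 0.02314 K/W
  R_expanded polystyrene = L/(kA) = 0.282/(0.0384·43.0) = 0.1708 K/W
ΣR = 0.02314 + 0.1708 = 0.1939 K/W
Q = ΔT/ΣR = (296.6 K − 264.69 K)/0.1939 = 165 W

Q = 165 W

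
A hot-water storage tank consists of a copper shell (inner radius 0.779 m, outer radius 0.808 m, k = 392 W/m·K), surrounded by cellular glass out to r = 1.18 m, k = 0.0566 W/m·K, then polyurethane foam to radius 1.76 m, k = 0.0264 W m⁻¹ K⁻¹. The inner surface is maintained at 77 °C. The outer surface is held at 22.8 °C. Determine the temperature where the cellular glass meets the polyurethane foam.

T = 55.6 °C

Series thermal resistances, inner to outer:
  R_copper = (1/0.779 − 1/0.808)/(4πk) = 0.04607/(4π·392) = 9.353×10^-6 K/W
  R_cellular glass = (1/0.808 − 1/1.18)/(4πk) = 0.3902/(4π·0.0566) = 0.5486 K/W
  R_polyurethane foam = (1/1.18 − 1/1.76)/(4πk) = 0.2793/(4π·0.0264) = 0.8418 K/W
ΣR = 9.353×10^-6 + 0.5486 + 0.8418 = 1.390 K/W
Q = ΔT/ΣR = (77 °C − 22.8 °C)/1.390 = 38.99 W
From the inner boundary to the cellular glass/polyurethane foam interface, ΣR_partial = 0.5486 K/W.
T_interface = T_in − Q·ΣR_partial = 77 °C − (38.99)(0.5486) = 55.6 °C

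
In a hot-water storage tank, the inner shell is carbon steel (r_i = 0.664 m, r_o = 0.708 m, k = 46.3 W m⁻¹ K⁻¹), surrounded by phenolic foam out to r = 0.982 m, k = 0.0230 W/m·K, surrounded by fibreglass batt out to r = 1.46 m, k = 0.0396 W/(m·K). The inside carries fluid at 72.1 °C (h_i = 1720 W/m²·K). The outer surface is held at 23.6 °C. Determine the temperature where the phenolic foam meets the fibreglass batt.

Resistance network (inner→outer):
  R_conv,in = 1/(4πr²h) = 1/(4π·0.664²·1720) = 1.049×10^-4 K/W
  R_carbon steel = (1/0.664 − 1/0.708)/(4πk) = 0.09359/(4π·46.3) = 1.609×10^-4 K/W
  R_phenolic foam = (1/0.708 − 1/0.982)/(4πk) = 0.3941/(4π·0.0230) = 1.364 K/W
  R_fibreglass batt = (1/0.982 − 1/1.46)/(4πk) = 0.3334/(4π·0.0396) = 0.6700 K/W
ΣR = 1.049×10^-4 + 1.609×10^-4 + 1.364 + 0.6700 = 2.034 K/W
Q = ΔT/ΣR = (72.1 °C − 23.6 °C)/2.034 = 23.84 W
From the inner boundary to the phenolic foam/fibreglass batt interface, ΣR_partial = 1.364 K/W.
T_interface = T_in − Q·ΣR_partial = 72.1 °C − (23.84)(1.364) = 39.6 °C

T = 39.6 °C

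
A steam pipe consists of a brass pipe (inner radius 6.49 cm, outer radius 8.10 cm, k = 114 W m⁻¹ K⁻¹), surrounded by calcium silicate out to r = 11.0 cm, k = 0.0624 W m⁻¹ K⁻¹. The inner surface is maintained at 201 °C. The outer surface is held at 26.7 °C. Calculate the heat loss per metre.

Q' = 223 W/m

Series thermal resistances, inner to outer:
  R'_brass = ln(0.0810/0.0649)/(2πk) = 0.2216/(2π·114) = 3.094×10^-4 m·K/W
  R'_calcium silicate = ln(0.110/0.0810)/(2πk) = 0.3060/(2π·0.0624) = 0.7806 m·K/W
ΣR = 3.094×10^-4 + 0.7806 = 0.7809 m·K/W
Q' = ΔT/ΣR = (201 °C − 26.7 °C)/0.7809 = 223 W/m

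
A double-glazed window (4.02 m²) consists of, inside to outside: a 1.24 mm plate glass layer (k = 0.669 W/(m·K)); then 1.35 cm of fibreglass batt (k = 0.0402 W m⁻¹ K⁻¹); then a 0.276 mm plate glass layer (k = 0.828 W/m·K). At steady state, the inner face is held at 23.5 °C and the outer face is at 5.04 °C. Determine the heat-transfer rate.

Q = 220 W

Series thermal resistances, inner to outer:
  R_plate glass = L/(kA) = 0.00124/(0.669·4.02) = 4.611×10^-4 K/W
  R_fibreglass batt = L/(kA) = 0.0135/(0.0402·4.02) = 0.08354 K/W
  R_plate glass = L/(kA) = 2.76×10^-4/(0.828·4.02) = 8.292×10^-5 K/W
ΣR = 4.611×10^-4 + 0.08354 + 8.292×10^-5 = 0.08408 K/W
Q = ΔT/ΣR = (23.5 °C − 5.04 °C)/0.08408 = 220 W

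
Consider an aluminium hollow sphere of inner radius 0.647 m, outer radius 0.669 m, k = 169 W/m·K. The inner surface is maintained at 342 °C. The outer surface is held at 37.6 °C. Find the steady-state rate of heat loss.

Q = 12700 kW

Q = 4πk·ΔT/(1/r₁ − 1/r₂) = 4π × 169 × 304.4 / (1/0.647 − 1/0.669) = 1.27×10^7 W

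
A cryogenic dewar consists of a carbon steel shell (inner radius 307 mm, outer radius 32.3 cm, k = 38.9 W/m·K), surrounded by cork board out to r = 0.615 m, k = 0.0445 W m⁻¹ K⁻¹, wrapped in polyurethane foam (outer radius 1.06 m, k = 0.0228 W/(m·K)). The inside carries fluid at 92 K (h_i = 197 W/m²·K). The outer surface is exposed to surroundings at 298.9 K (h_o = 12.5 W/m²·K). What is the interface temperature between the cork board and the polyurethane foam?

T = 200.5 K

Resistance network (inner→outer):
  R_conv,in = 1/(4πr²h) = 1/(4π·0.307²·197) = 0.004286 K/W
  R_carbon steel = (1/0.307 − 1/0.323)/(4πk) = 0.1614/(4π·38.9) = 3.301×10^-4 K/W
  R_cork board = (1/0.323 − 1/0.615)/(4πk) = 1.470/(4π·0.0445) = 2.629 K/W
  R_polyurethane foam = (1/0.615 − 1/1.06)/(4πk) = 0.6826/(4π·0.0228) = 2.383 K/W
  R_conv,out = 1/(4πr²h) = 1/(4π·1.06²·12.5) = 0.005666 K/W
ΣR = 0.004286 + 3.301×10^-4 + 2.629 + 2.383 + 0.005666 = 5.022 K/W
Q = ΔT/ΣR = (92 K − 298.9 K)/5.022 = -41.20 W
From the inner boundary to the cork board/polyurethane foam interface, ΣR_partial = 2.634 K/W.
T_interface = T_in − Q·ΣR_partial = 92 K − (-41.20)(2.634) = 200.5 K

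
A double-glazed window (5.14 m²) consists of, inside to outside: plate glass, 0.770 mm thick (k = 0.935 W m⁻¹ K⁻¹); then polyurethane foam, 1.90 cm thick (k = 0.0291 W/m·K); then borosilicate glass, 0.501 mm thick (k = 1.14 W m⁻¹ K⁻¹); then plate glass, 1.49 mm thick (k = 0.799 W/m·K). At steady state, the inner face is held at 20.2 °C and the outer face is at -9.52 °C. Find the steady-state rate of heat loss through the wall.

Q = 233 W

Series thermal resistances, inner to outer:
  R_plate glass = L/(kA) = 7.70×10^-4/(0.935·5.14) = 1.602×10^-4 K/W
  R_polyurethane foam = L/(kA) = 0.0190/(0.0291·5.14) = 0.1270 K/W
  R_borosilicate glass = L/(kA) = 5.01×10^-4/(1.14·5.14) = 8.550×10^-5 K/W
  R_plate glass = L/(kA) = 0.00149/(0.799·5.14) = 3.628×10^-4 K/W
ΣR = 1.602×10^-4 + 0.1270 + 8.550×10^-5 + 3.628×10^-4 = 0.1276 K/W
Q = ΔT/ΣR = (20.2 °C − -9.52 °C)/0.1276 = 233 W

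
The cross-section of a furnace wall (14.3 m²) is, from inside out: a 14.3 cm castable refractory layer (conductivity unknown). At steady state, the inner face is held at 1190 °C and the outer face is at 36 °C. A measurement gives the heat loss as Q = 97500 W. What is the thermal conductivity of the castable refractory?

ΣR = ΔT/Q = |1190 − 36|/97500 = 0.01184 K/W
L/(kA) = 0.01184 ⇒ k = 0.143/(0.01184·14.3) = 0.845 W/m·K

k = 0.845 W/m·K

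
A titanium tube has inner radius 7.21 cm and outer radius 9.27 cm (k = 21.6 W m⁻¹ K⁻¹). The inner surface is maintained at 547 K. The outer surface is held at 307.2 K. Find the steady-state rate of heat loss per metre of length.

Q' = 129 kW/m

Q' = 2πk·ΔT/ln(r₂/r₁) = 2π × 21.6 × 239.8 / ln(0.0927/0.0721) = 1.29×10^5 W/m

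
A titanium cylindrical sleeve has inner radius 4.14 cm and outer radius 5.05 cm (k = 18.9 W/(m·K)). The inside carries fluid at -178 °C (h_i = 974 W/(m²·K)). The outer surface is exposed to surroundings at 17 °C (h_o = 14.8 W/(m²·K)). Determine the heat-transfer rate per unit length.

Resistance network (inner→outer):
  R'_conv,in = 1/(2πr h) = 1/(2π·0.0414·974) = 0.003947 m·K/W
  R'_titanium = ln(0.0505/0.0414)/(2πk) = 0.1987/(2π·18.9) = 0.001673 m·K/W
  R'_conv,out = 1/(2πr h) = 1/(2π·0.0505·14.8) = 0.2129 m·K/W
ΣR = 0.003947 + 0.001673 + 0.2129 = 0.2185 m·K/W
Q' = ΔT/ΣR = (-178 °C − 17 °C)/0.2185 = -892 W/m
(Negative Q' ⇒ heat flows inward; heat gain = 892 W/m.)

Q' = 892 W/m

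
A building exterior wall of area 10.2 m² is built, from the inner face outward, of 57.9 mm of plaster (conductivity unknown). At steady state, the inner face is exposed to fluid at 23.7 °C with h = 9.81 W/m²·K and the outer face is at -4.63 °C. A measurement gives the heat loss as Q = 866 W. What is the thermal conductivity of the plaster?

ΣR = ΔT/Q = |23.7 − -4.63|/866 = 0.03271 K/W
Known resistances:
  R_conv,in = 1/(hA) = 1/(9.81·10.2) = 0.009994 K/W
R_plaster = ΣR − ΣR_known = 0.03271 − 0.009994 = 0.02272 K/W
L/(kA) = 0.02272 ⇒ k = 0.0579/(0.02272·10.2) = 0.250 W/m·K

k = 0.250 W/m·K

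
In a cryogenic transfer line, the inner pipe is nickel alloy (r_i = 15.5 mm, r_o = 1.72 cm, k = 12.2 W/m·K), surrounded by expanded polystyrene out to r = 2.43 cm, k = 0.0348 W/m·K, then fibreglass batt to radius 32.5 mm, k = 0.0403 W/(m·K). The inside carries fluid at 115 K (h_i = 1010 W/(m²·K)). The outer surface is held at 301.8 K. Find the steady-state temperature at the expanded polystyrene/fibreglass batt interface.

Series thermal resistances, inner to outer:
  R'_conv,in = 1/(2πr h) = 1/(2π·0.0155·1010) = 0.01017 m·K/W
  R'_nickel alloy = ln(0.0172/0.0155)/(2πk) = 0.1041/(2π·12.2) = 0.001358 m·K/W
  R'_expanded polystyrene = ln(0.0243/0.0172)/(2πk) = 0.3456/(2π·0.0348) = 1.580 m·K/W
  R'_fibreglass batt = ln(0.0325/0.0243)/(2πk) = 0.2908/(2π·0.0403) = 1.148 m·K/W
ΣR = 0.01017 + 0.001358 + 1.580 + 1.148 = 2.740 m·K/W
Q' = ΔT/ΣR = (115 K − 301.8 K)/2.740 = -68.18 W/m
From the inner boundary to the expanded polystyrene/fibreglass batt interface, ΣR_partial = 1.592 m·K/W.
T_interface = T_in − Q'·ΣR_partial = 115 K − (-68.18)(1.592) = 223.5 K

T = 223.5 K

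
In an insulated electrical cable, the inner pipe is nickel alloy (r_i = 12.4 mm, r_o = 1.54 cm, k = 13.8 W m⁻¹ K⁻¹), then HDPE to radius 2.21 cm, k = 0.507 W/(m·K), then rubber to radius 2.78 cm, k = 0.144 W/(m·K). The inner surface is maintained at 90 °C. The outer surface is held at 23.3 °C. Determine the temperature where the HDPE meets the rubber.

Series thermal resistances, inner to outer:
  R'_nickel alloy = ln(0.0154/0.0124)/(2πk) = 0.2167/(2π·13.8) = 0.002499 m·K/W
  R'_HDPE = ln(0.0221/0.0154)/(2πk) = 0.3612/(2π·0.507) = 0.1134 m·K/W
  R'_rubber = ln(0.0278/0.0221)/(2πk) = 0.2295/(2π·0.144) = 0.2536 m·K/W
ΣR = 0.002499 + 0.1134 + 0.2536 = 0.3695 m·K/W
Q' = ΔT/ΣR = (90 °C − 23.3 °C)/0.3695 = 180.5 W/m
From the inner boundary to the HDPE/rubber interface, ΣR_partial = 0.1159 m·K/W.
T_interface = T_in − Q'·ΣR_partial = 90 °C − (180.5)(0.1159) = 69.1 °C

T = 69.1 °C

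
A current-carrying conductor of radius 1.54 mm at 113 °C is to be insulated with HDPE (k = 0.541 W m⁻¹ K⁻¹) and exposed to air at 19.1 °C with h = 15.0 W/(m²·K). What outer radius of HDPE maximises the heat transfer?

r_cr = 3.61 cm

For a cylinder, r_cr = k_ins/h = 0.541/15.0 = 0.0361 m = 3.61 cm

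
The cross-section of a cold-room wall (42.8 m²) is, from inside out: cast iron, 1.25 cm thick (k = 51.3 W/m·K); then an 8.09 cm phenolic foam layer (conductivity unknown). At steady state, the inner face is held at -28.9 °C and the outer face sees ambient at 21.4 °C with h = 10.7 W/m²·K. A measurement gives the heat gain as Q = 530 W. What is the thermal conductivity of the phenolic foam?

k = 0.0204 W/m·K

ΣR = ΔT/Q = |-28.9 − 21.4|/530 = 0.09491 K/W
Known resistances:
  R_cast iron = L/(kA) = 0.0125/(51.3·42.8) = 5.693×10^-6 K/W
  R_conv,out = 1/(hA) = 1/(10.7·42.8) = 0.002184 K/W
R_phenolic foam = ΣR − ΣR_known = 0.09491 − 0.002190 = 0.09272 K/W
L/(kA) = 0.09272 ⇒ k = 0.0809/(0.09272·42.8) = 0.0204 W/m·K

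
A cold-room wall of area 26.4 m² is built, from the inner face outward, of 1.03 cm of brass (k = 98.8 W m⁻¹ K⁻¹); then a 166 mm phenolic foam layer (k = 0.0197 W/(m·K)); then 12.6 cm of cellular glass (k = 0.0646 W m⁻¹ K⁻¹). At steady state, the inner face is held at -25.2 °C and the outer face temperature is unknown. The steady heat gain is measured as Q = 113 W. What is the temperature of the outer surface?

T_out = 19.2 °C

Series resistances:
  R_brass = L/(kA) = 0.0103/(98.8·26.4) = 3.949×10^-6 K/W
  R_phenolic foam = L/(kA) = 0.166/(0.0197·26.4) = 0.3192 K/W
  R_cellular glass = L/(kA) = 0.126/(0.0646·26.4) = 0.07388 K/W
ΣR = 0.3931 K/W
ΔT = Q·ΣR = 113 × 0.3931 = 44.42 K
Heat flows inward, so T_out = T_in + ΔT = -25.2 + 44.42 = 19.2 °C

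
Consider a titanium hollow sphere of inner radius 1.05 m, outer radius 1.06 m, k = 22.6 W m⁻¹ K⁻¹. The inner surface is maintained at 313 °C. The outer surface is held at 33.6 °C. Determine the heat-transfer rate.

Q = 8830 kW

Q = 4πk·ΔT/(1/r₁ − 1/r₂) = 4π × 22.6 × 279.4 / (1/1.05 − 1/1.06) = 8.83×10^6 W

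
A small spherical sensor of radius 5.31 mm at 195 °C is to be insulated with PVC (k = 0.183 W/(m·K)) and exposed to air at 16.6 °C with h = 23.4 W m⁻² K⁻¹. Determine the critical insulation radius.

r_cr = 1.56 cm

For a sphere, r_cr = 2k_ins/h = 2·0.183/23.4 = 0.0156 m = 1.56 cm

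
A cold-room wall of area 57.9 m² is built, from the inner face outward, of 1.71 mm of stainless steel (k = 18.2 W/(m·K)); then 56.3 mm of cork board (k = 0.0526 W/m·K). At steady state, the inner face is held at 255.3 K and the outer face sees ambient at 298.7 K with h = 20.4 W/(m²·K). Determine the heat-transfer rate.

Q = 2.24 kW

Treat each layer as a resistance in series:
  R_stainless steel = L/(kA) = 0.00171/(18.2·57.9) = 1.623×10^-6 K/W
  R_cork board = L/(kA) = 0.0563/(0.0526·57.9) = 0.01849 K/W
  R_conv,out = 1/(hA) = 1/(20.4·57.9) = 8.466×10^-4 K/W
ΣR = 1.623×10^-6 + 0.01849 + 8.466×10^-4 = 0.01934 K/W
Q = ΔT/ΣR = (255.3 K − 298.7 K)/0.01934 = -2240 W
(Negative Q ⇒ heat flows inward; heat gain = 2240 W.)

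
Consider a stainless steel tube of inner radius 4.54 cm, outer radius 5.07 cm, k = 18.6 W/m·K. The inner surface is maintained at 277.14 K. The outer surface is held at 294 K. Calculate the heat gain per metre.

Q' = 17.8 kW/m

Q' = 2πk·ΔT/ln(r₂/r₁) = 2π × 18.6 × 16.86 / ln(0.0507/0.0454) = 17800 W/m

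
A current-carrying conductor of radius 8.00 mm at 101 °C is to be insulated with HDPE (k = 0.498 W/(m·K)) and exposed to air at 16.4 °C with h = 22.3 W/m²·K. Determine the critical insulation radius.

For a cylinder, r_cr = k_ins/h = 0.498/22.3 = 0.0223 m = 2.23 cm

r_cr = 2.23 cm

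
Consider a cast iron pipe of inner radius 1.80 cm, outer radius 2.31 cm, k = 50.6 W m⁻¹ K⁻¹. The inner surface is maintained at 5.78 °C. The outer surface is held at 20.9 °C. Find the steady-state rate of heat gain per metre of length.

Q' = 2πk·ΔT/ln(r₂/r₁) = 2π × 50.6 × 15.12 / ln(0.0231/0.0180) = 19300 W/m

Q' = 19.3 kW/m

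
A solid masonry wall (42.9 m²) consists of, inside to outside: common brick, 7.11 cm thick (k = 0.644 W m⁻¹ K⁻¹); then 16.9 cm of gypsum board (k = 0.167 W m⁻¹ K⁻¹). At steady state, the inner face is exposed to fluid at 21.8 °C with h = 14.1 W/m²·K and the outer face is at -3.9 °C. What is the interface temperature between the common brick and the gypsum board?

Treat each layer as a resistance in series:
  R_conv,in = 1/(hA) = 1/(14.1·42.9) = 0.001653 K/W
  R_common brick = L/(kA) = 0.0711/(0.644·42.9) = 0.002574 K/W
  R_gypsum board = L/(kA) = 0.169/(0.167·42.9) = 0.02359 K/W
ΣR = 0.001653 + 0.002574 + 0.02359 = 0.02782 K/W
Q = ΔT/ΣR = (21.8 °C − -3.9 °C)/0.02782 = 923.8 W
From the inner boundary to the common brick/gypsum board interface, ΣR_partial = 0.004227 K/W.
T_interface = T_in − Q·ΣR_partial = 21.8 °C − (923.8)(0.004227) = 17.9 °C

T = 17.9 °C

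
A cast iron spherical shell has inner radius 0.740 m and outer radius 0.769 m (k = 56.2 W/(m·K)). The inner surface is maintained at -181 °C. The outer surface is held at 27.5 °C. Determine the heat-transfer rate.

Q = 4πk·ΔT/(1/r₁ − 1/r₂) = 4π × 56.2 × 208.5 / (1/0.740 − 1/0.769) = 2.89×10^6 W

Q = 2.89×10^6 W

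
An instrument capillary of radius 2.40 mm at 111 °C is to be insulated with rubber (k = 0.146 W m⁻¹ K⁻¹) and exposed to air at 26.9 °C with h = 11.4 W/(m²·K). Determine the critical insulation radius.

r_cr = 1.28 cm

For a cylinder, r_cr = k_ins/h = 0.146/11.4 = 0.0128 m = 1.28 cm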